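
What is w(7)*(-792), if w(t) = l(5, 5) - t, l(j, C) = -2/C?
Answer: 29304/5 ≈ 5860.8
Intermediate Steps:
w(t) = -⅖ - t (w(t) = -2/5 - t = -2*⅕ - t = -⅖ - t)
w(7)*(-792) = (-⅖ - 1*7)*(-792) = (-⅖ - 7)*(-792) = -37/5*(-792) = 29304/5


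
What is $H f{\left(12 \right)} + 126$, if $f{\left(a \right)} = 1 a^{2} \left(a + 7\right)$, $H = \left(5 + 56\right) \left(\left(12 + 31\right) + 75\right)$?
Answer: $19693854$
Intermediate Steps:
$H = 7198$ ($H = 61 \left(43 + 75\right) = 61 \cdot 118 = 7198$)
$f{\left(a \right)} = a^{2} \left(7 + a\right)$
$H f{\left(12 \right)} + 126 = 7198 \cdot 12^{2} \left(7 + 12\right) + 126 = 7198 \cdot 144 \cdot 19 + 126 = 7198 \cdot 2736 + 126 = 19693728 + 126 = 19693854$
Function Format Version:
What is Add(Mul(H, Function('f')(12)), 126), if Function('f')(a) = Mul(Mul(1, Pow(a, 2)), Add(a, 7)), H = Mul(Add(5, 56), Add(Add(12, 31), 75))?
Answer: 19693854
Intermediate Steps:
H = 7198 (H = Mul(61, Add(43, 75)) = Mul(61, 118) = 7198)
Function('f')(a) = Mul(Pow(a, 2), Add(7, a))
Add(Mul(H, Function('f')(12)), 126) = Add(Mul(7198, Mul(Pow(12, 2), Add(7, 12))), 126) = Add(Mul(7198, Mul(144, 19)), 126) = Add(Mul(7198, 2736), 126) = Add(19693728, 126) = 19693854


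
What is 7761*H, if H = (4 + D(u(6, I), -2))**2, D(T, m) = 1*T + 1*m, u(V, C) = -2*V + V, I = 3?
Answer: 124176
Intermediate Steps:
u(V, C) = -V
D(T, m) = T + m
H = 16 (H = (4 + (-1*6 - 2))**2 = (4 + (-6 - 2))**2 = (4 - 8)**2 = (-4)**2 = 16)
7761*H = 7761*16 = 124176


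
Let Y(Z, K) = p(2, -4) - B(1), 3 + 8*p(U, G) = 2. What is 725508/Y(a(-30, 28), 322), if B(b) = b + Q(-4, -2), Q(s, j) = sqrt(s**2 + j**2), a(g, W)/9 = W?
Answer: 52236576/1199 - 92865024*sqrt(5)/1199 ≈ -1.2962e+5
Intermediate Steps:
a(g, W) = 9*W
Q(s, j) = sqrt(j**2 + s**2)
p(U, G) = -1/8 (p(U, G) = -3/8 + (1/8)*2 = -3/8 + 1/4 = -1/8)
B(b) = b + 2*sqrt(5) (B(b) = b + sqrt((-2)**2 + (-4)**2) = b + sqrt(4 + 16) = b + sqrt(20) = b + 2*sqrt(5))
Y(Z, K) = -9/8 - 2*sqrt(5) (Y(Z, K) = -1/8 - (1 + 2*sqrt(5)) = -1/8 + (-1 - 2*sqrt(5)) = -9/8 - 2*sqrt(5))
725508/Y(a(-30, 28), 322) = 725508/(-9/8 - 2*sqrt(5))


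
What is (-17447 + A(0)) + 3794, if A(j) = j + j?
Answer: -13653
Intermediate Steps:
A(j) = 2*j
(-17447 + A(0)) + 3794 = (-17447 + 2*0) + 3794 = (-17447 + 0) + 3794 = -17447 + 3794 = -13653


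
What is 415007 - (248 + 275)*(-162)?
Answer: 499733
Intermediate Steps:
415007 - (248 + 275)*(-162) = 415007 - 523*(-162) = 415007 - 1*(-84726) = 415007 + 84726 = 499733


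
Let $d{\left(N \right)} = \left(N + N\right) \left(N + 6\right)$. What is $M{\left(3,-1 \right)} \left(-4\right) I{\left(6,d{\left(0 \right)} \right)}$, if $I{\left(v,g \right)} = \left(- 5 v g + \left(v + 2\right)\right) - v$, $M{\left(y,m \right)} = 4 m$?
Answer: $32$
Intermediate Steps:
$d{\left(N \right)} = 2 N \left(6 + N\right)$
$I{\left(v,g \right)} = 2 - 5 g v$ ($I{\left(v,g \right)} = \left(- 5 g v + \left(2 + v\right)\right) - v = \left(2 + v - 5 g v\right) - v = 2 - 5 g v$)
$M{\left(3,-1 \right)} \left(-4\right) I{\left(6,d{\left(0 \right)} \right)} = 4 \left(-1\right) \left(-4\right) \left(2 - 5 \cdot 2 \cdot 0 \left(6 + 0\right) 6\right) = \left(-4\right) \left(-4\right) \left(2 - 5 \cdot 2 \cdot 0 \cdot 6 \cdot 6\right) = 16 \left(2 - 0 \cdot 6\right) = 16 \left(2 + 0\right) = 16 \cdot 2 = 32$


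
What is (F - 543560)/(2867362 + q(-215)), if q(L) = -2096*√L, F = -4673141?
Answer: -7479085106381/4111354690242 - 2733551324*I*√215/2055677345121 ≈ -1.8191 - 0.019498*I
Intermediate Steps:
(F - 543560)/(2867362 + q(-215)) = (-4673141 - 543560)/(2867362 - 2096*I*√215) = -5216701/(2867362 - 2096*I*√215)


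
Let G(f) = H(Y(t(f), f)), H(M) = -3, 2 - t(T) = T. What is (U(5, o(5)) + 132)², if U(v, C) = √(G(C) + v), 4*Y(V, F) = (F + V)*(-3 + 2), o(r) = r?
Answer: (132 + √2)² ≈ 17799.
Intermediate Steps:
t(T) = 2 - T
Y(V, F) = -F/4 - V/4 (Y(V, F) = ((F + V)*(-3 + 2))/4 = ((F + V)*(-1))/4 = (-F - V)/4 = -F/4 - V/4)
G(f) = -3
U(v, C) = √(-3 + v)
(U(5, o(5)) + 132)² = (√(-3 + 5) + 132)² = (√2 + 132)² = (132 + √2)²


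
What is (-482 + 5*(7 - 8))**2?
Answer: 237169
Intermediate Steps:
(-482 + 5*(7 - 8))**2 = (-482 + 5*(-1))**2 = (-482 - 5)**2 = (-487)**2 = 237169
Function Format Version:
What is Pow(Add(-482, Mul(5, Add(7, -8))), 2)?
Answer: 237169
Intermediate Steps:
Pow(Add(-482, Mul(5, Add(7, -8))), 2) = Pow(Add(-482, Mul(5, -1)), 2) = Pow(Add(-482, -5), 2) = Pow(-487, 2) = 237169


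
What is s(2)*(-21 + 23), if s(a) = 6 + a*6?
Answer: 36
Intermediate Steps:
s(a) = 6 + 6*a
s(2)*(-21 + 23) = (6 + 6*2)*(-21 + 23) = (6 + 12)*2 = 18*2 = 36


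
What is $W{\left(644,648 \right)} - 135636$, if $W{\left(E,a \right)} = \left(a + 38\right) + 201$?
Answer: $-134749$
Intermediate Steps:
$W{\left(E,a \right)} = 239 + a$ ($W{\left(E,a \right)} = \left(38 + a\right) + 201 = 239 + a$)
$W{\left(644,648 \right)} - 135636 = \left(239 + 648\right) - 135636 = 887 - 135636 = -134749$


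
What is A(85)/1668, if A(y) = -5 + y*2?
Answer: 55/556 ≈ 0.098921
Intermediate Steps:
A(y) = -5 + 2*y
A(85)/1668 = (-5 + 2*85)/1668 = (-5 + 170)*(1/1668) = 165*(1/1668) = 55/556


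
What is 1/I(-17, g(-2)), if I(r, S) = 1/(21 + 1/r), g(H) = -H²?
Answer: 356/17 ≈ 20.941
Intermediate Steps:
I(r, S) = 1/(21 + 1/r)
1/I(-17, g(-2)) = 1/(-17/(1 + 21*(-17))) = 1/(-17/(1 - 357)) = 1/(-17/(-356)) = 1/(-17*(-1/356)) = 1/(17/356) = 356/17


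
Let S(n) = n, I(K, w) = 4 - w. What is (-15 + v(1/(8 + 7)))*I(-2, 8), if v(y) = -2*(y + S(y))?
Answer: 916/15 ≈ 61.067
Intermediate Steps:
v(y) = -4*y (v(y) = -2*(y + y) = -4*y)
(-15 + v(1/(8 + 7)))*I(-2, 8) = (-15 - 4/(8 + 7))*(4 - 1*8) = (-15 - 4/15)*(4 - 8) = (-15 - 4*1/15)*(-4) = (-15 - 4/15)*(-4) = -229/15*(-4) = 916/15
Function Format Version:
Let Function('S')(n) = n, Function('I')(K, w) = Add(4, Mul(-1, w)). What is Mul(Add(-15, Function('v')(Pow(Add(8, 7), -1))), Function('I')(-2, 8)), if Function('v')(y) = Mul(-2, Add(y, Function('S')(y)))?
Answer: Rational(916, 15) ≈ 61.067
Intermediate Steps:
Function('v')(y) = Mul(-4, y) (Function('v')(y) = Mul(-2, Add(y, y)) = Mul(-2, Mul(2, y)) = Mul(-4, y))
Mul(Add(-15, Function('v')(Pow(Add(8, 7), -1))), Function('I')(-2, 8)) = Mul(Add(-15, Mul(-4, Pow(Add(8, 7), -1))), Add(4, Mul(-1, 8))) = Mul(Add(-15, Mul(-4, Pow(15, -1))), Add(4, -8)) = Mul(Add(-15, Mul(-4, Rational(1, 15))), -4) = Mul(Add(-15, Rational(-4, 15)), -4) = Mul(Rational(-229, 15), -4) = Rational(916, 15)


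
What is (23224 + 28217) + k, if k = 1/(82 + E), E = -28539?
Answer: 1463856536/28457 ≈ 51441.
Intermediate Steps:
k = -1/28457 (k = 1/(82 - 28539) = 1/(-28457) = -1/28457 ≈ -3.5141e-5)
(23224 + 28217) + k = (23224 + 28217) - 1/28457 = 51441 - 1/28457 = 1463856536/28457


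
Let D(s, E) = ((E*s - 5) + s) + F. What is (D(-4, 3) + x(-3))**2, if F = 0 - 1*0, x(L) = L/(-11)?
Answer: 51984/121 ≈ 429.62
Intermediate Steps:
x(L) = -L/11 (x(L) = L*(-1/11) = -L/11)
F = 0 (F = 0 + 0 = 0)
D(s, E) = -5 + s + E*s (D(s, E) = ((E*s - 5) + s) + 0 = ((-5 + E*s) + s) + 0 = (-5 + s + E*s) + 0 = -5 + s + E*s)
(D(-4, 3) + x(-3))**2 = ((-5 - 4 + 3*(-4)) - 1/11*(-3))**2 = ((-5 - 4 - 12) + 3/11)**2 = (-21 + 3/11)**2 = (-228/11)**2 = 51984/121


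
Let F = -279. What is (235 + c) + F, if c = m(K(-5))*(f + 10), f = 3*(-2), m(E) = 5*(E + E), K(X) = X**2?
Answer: 956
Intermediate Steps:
m(E) = 10*E (m(E) = 5*(2*E) = 10*E)
f = -6
c = 1000 (c = (10*(-5)**2)*(-6 + 10) = (10*25)*4 = 250*4 = 1000)
(235 + c) + F = (235 + 1000) - 279 = 1235 - 279 = 956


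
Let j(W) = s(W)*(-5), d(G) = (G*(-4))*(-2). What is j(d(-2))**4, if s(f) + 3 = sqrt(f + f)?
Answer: -389375 + 690000*I*sqrt(2) ≈ -3.8938e+5 + 9.7581e+5*I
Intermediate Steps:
s(f) = -3 + sqrt(2)*sqrt(f) (s(f) = -3 + sqrt(f + f) = -3 + sqrt(2*f) = -3 + sqrt(2)*sqrt(f))
d(G) = 8*G (d(G) = -4*G*(-2) = 8*G)
j(W) = 15 - 5*sqrt(2)*sqrt(W) (j(W) = (-3 + sqrt(2)*sqrt(W))*(-5) = 15 - 5*sqrt(2)*sqrt(W))
j(d(-2))**4 = (15 - 5*sqrt(2)*sqrt(8*(-2)))**4 = (15 - 5*sqrt(2)*sqrt(-16))**4 = (15 - 5*sqrt(2)*4*I)**4 = (15 - 20*I*sqrt(2))**4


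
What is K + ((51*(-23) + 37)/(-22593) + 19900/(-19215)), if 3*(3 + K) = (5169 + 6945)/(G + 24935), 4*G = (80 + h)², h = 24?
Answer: -341233400467/88879754943 ≈ -3.8393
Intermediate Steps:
G = 2704 (G = (80 + 24)²/4 = (¼)*104² = (¼)*10816 = 2704)
K = -26293/9213 (K = -3 + ((5169 + 6945)/(2704 + 24935))/3 = -3 + (12114/27639)/3 = -3 + (12114*(1/27639))/3 = -3 + (⅓)*(1346/3071) = -3 + 1346/9213 = -26293/9213 ≈ -2.8539)
K + ((51*(-23) + 37)/(-22593) + 19900/(-19215)) = -26293/9213 + ((51*(-23) + 37)/(-22593) + 19900/(-19215)) = -26293/9213 + ((-1173 + 37)*(-1/22593) + 19900*(-1/19215)) = -26293/9213 + (-1136*(-1/22593) - 3980/3843) = -26293/9213 + (1136/22593 - 3980/3843) = -26293/9213 - 28518164/28941633 = -341233400467/88879754943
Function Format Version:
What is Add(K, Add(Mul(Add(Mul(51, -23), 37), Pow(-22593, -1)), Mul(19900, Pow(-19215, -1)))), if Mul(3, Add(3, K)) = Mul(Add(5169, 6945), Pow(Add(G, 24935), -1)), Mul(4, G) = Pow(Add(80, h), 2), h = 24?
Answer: Rational(-341233400467, 88879754943) ≈ -3.8393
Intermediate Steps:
G = 2704 (G = Mul(Rational(1, 4), Pow(Add(80, 24), 2)) = Mul(Rational(1, 4), Pow(104, 2)) = Mul(Rational(1, 4), 10816) = 2704)
K = Rational(-26293, 9213) (K = Add(-3, Mul(Rational(1, 3), Mul(Add(5169, 6945), Pow(Add(2704, 24935), -1)))) = Add(-3, Mul(Rational(1, 3), Mul(12114, Pow(27639, -1)))) = Add(-3, Mul(Rational(1, 3), Mul(12114, Rational(1, 27639)))) = Add(-3, Mul(Rational(1, 3), Rational(1346, 3071))) = Add(-3, Rational(1346, 9213)) = Rational(-26293, 9213) ≈ -2.8539)
Add(K, Add(Mul(Add(Mul(51, -23), 37), Pow(-22593, -1)), Mul(19900, Pow(-19215, -1)))) = Add(Rational(-26293, 9213), Add(Mul(Add(Mul(51, -23), 37), Pow(-22593, -1)), Mul(19900, Pow(-19215, -1)))) = Add(Rational(-26293, 9213), Add(Mul(Add(-1173, 37), Rational(-1, 22593)), Mul(19900, Rational(-1, 19215)))) = Add(Rational(-26293, 9213), Add(Mul(-1136, Rational(-1, 22593)), Rational(-3980, 3843))) = Add(Rational(-26293, 9213), Add(Rational(1136, 22593), Rational(-3980, 3843))) = Add(Rational(-26293, 9213), Rational(-28518164, 28941633)) = Rational(-341233400467, 88879754943)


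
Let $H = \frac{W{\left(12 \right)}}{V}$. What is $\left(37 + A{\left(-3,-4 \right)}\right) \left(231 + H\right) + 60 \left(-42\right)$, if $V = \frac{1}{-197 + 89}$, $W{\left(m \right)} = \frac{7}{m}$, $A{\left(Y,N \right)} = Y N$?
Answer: $5712$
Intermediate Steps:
$A{\left(Y,N \right)} = N Y$
$V = - \frac{1}{108}$ ($V = \frac{1}{-108} = - \frac{1}{108} \approx -0.0092593$)
$H = -63$ ($H = \frac{7 \cdot \frac{1}{12}}{- \frac{1}{108}} = 7 \cdot \frac{1}{12} \left(-108\right) = \frac{7}{12} \left(-108\right) = -63$)
$\left(37 + A{\left(-3,-4 \right)}\right) \left(231 + H\right) + 60 \left(-42\right) = \left(37 - -12\right) \left(231 - 63\right) + 60 \left(-42\right) = \left(37 + 12\right) 168 - 2520 = 49 \cdot 168 - 2520 = 8232 - 2520 = 5712$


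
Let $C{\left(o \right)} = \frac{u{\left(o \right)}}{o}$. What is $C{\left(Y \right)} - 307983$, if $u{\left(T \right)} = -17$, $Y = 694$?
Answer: $- \frac{213740219}{694} \approx -3.0798 \cdot 10^{5}$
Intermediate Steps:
$C{\left(o \right)} = - \frac{17}{o}$
$C{\left(Y \right)} - 307983 = - \frac{17}{694} - 307983 = - \frac{213740219}{694}$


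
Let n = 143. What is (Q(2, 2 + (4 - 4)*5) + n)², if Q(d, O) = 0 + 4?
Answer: 21609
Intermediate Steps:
Q(d, O) = 4
(Q(2, 2 + (4 - 4)*5) + n)² = (4 + 143)² = 147² = 21609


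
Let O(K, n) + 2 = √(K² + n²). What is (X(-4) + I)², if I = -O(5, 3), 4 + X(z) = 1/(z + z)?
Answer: 2465/64 + 17*√34/4 ≈ 63.297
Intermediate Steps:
X(z) = -4 + 1/(2*z) (X(z) = -4 + 1/(z + z) = -4 + 1/(2*z))
O(K, n) = -2 + √(K² + n²)
I = 2 - √34 (I = -(-2 + √(5² + 3²)) = -(-2 + √(25 + 9)) = -(-2 + √34) = 2 - √34 ≈ -3.8310)
(X(-4) + I)² = ((-4 + (½)/(-4)) + (2 - √34))² = ((-4 + (½)*(-¼)) + (2 - √34))² = ((-4 - ⅛) + (2 - √34))² = (-33/8 + (2 - √34))² = (-17/8 - √34)²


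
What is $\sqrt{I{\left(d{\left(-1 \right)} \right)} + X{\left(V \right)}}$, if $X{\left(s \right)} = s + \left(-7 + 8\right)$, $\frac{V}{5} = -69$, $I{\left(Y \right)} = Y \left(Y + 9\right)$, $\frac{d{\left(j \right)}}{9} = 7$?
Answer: $4 \sqrt{262} \approx 64.746$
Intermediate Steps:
$d{\left(j \right)} = 63$ ($d{\left(j \right)} = 9 \cdot 7 = 63$)
$I{\left(Y \right)} = Y \left(9 + Y\right)$
$V = -345$ ($V = 5 \left(-69\right) = -345$)
$X{\left(s \right)} = 1 + s$ ($X{\left(s \right)} = s + 1 = 1 + s$)
$\sqrt{I{\left(d{\left(-1 \right)} \right)} + X{\left(V \right)}} = \sqrt{63 \left(9 + 63\right) + \left(1 - 345\right)} = \sqrt{63 \cdot 72 - 344} = \sqrt{4536 - 344} = \sqrt{4192} = 4 \sqrt{262}$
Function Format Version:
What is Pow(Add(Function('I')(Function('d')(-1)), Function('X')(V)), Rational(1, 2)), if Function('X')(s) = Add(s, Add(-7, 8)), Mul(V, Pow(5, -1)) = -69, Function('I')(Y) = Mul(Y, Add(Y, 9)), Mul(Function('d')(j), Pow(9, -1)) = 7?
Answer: Mul(4, Pow(262, Rational(1, 2))) ≈ 64.746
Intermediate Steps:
Function('d')(j) = 63 (Function('d')(j) = Mul(9, 7) = 63)
Function('I')(Y) = Mul(Y, Add(9, Y))
V = -345 (V = Mul(5, -69) = -345)
Function('X')(s) = Add(1, s) (Function('X')(s) = Add(s, 1) = Add(1, s))
Pow(Add(Function('I')(Function('d')(-1)), Function('X')(V)), Rational(1, 2)) = Pow(Add(Mul(63, Add(9, 63)), Add(1, -345)), Rational(1, 2)) = Pow(Add(Mul(63, 72), -344), Rational(1, 2)) = Pow(Add(4536, -344), Rational(1, 2)) = Pow(4192, Rational(1, 2)) = Mul(4, Pow(262, Rational(1, 2)))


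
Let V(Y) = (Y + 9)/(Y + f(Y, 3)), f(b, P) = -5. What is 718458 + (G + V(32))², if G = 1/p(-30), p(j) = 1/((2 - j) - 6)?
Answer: 524307931/729 ≈ 7.1922e+5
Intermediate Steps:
p(j) = 1/(-4 - j)
G = 26 (G = 1/(-1/(4 - 30)) = 1/(-1/(-26)) = 1/(-1*(-1/26)) = 1/(1/26) = 26)
V(Y) = (9 + Y)/(-5 + Y) (V(Y) = (Y + 9)/(Y - 5) = (9 + Y)/(-5 + Y))
718458 + (G + V(32))² = 718458 + (26 + (9 + 32)/(-5 + 32))² = 718458 + (26 + 41/27)² = 718458 + (743/27)² = 718458 + 552049/729 = 524307931/729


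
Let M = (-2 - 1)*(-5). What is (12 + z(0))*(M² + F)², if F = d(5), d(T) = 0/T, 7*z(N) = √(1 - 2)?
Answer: 607500 + 50625*I/7 ≈ 6.075e+5 + 7232.1*I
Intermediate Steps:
z(N) = I/7 (z(N) = √(1 - 2)/7 = √(-1)/7 = I/7)
M = 15 (M = -3*(-5) = 15)
d(T) = 0
F = 0
(12 + z(0))*(M² + F)² = (12 + I/7)*(15² + 0)² = (12 + I/7)*(225 + 0)² = (12 + I/7)*225² = (12 + I/7)*50625 = 607500 + 50625*I/7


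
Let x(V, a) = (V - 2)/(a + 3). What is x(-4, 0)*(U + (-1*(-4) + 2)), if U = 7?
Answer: -26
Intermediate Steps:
x(V, a) = (-2 + V)/(3 + a)
x(-4, 0)*(U + (-1*(-4) + 2)) = ((-2 - 4)/(3 + 0))*(7 + (-1*(-4) + 2)) = (-6/3)*(7 + (4 + 2)) = ((1/3)*(-6))*(7 + 6) = -2*13 = -26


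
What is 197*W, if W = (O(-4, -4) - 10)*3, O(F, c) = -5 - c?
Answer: -6501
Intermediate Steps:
W = -33 (W = ((-5 - 1*(-4)) - 10)*3 = ((-5 + 4) - 10)*3 = (-1 - 10)*3 = -11*3 = -33)
197*W = 197*(-33) = -6501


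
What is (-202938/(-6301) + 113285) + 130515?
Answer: 1536386738/6301 ≈ 2.4383e+5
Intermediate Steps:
(-202938/(-6301) + 113285) + 130515 = (-202938*(-1/6301) + 113285) + 130515 = (202938/6301 + 113285) + 130515 = 714011723/6301 + 130515 = 1536386738/6301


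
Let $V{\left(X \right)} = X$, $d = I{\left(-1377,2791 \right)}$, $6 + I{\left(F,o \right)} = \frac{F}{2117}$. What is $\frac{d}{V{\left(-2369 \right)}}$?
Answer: $\frac{14079}{5015173} \approx 0.0028073$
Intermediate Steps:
$I{\left(F,o \right)} = -6 + \frac{F}{2117}$
$d = - \frac{14079}{2117}$ ($d = -6 + \frac{1}{2117} \left(-1377\right) = -6 - \frac{1377}{2117} = - \frac{14079}{2117} \approx -6.6505$)
$\frac{d}{V{\left(-2369 \right)}} = - \frac{14079}{2117 \left(-2369\right)} = \left(- \frac{14079}{2117}\right) \left(- \frac{1}{2369}\right) = \frac{14079}{5015173}$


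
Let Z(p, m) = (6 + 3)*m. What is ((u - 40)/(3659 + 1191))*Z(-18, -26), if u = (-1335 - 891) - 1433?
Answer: 432783/2425 ≈ 178.47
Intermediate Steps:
u = -3659 (u = -2226 - 1433 = -3659)
Z(p, m) = 9*m
((u - 40)/(3659 + 1191))*Z(-18, -26) = ((-3659 - 40)/(3659 + 1191))*(9*(-26)) = -3699/4850*(-234) = 432783/2425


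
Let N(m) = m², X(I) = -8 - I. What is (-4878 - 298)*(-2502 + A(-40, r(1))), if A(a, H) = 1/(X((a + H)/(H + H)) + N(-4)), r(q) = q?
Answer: 712259008/55 ≈ 1.2950e+7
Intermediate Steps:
A(a, H) = 1/(8 - (H + a)/(2*H)) (A(a, H) = 1/((-8 - (a + H)/(H + H)) + (-4)²) = 1/((-8 - (H + a)/(2*H)) + 16) = 1/(8 - (H + a)/(2*H)))
(-4878 - 298)*(-2502 + A(-40, r(1))) = (-4878 - 298)*(-2502 + 2*1/(-1*(-40) + 15*1)) = -5176*(-2502 + 2*1/(40 + 15)) = -5176*(-2502 + 2*1/55) = -5176*(-2502 + 2*1*(1/55)) = -5176*(-2502 + 2/55) = -5176*(-137608/55) = 712259008/55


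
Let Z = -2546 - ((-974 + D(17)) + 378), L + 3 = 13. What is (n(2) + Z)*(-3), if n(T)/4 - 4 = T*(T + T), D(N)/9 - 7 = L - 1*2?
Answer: 6111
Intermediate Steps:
L = 10 (L = -3 + 13 = 10)
D(N) = 135 (D(N) = 63 + 9*(10 - 1*2) = 63 + 9*(10 - 2) = 63 + 9*8 = 63 + 72 = 135)
n(T) = 16 + 8*T² (n(T) = 16 + 4*(T*(T + T)) = 16 + 4*(T*(2*T)) = 16 + 4*(2*T²) = 16 + 8*T²)
Z = -2085 (Z = -2546 - ((-974 + 135) + 378) = -2546 - (-839 + 378) = -2546 - 1*(-461) = -2546 + 461 = -2085)
(n(2) + Z)*(-3) = ((16 + 8*2²) - 2085)*(-3) = ((16 + 8*4) - 2085)*(-3) = ((16 + 32) - 2085)*(-3) = (48 - 2085)*(-3) = -2037*(-3) = 6111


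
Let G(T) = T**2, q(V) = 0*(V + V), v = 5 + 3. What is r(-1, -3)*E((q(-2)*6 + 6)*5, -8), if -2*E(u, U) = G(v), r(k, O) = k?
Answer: 32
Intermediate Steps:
v = 8
q(V) = 0 (q(V) = 0*(2*V) = 0)
E(u, U) = -32 (E(u, U) = -1/2*8**2 = -1/2*64 = -32)
r(-1, -3)*E((q(-2)*6 + 6)*5, -8) = -1*(-32) = 32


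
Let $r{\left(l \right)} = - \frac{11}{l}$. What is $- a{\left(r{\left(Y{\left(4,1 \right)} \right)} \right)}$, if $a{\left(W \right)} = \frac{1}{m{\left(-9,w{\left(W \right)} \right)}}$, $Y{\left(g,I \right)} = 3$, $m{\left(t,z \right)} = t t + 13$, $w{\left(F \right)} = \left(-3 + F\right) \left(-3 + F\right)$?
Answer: $- \frac{1}{94} \approx -0.010638$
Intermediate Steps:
$w{\left(F \right)} = \left(-3 + F\right)^{2}$
$m{\left(t,z \right)} = 13 + t^{2}$ ($m{\left(t,z \right)} = t^{2} + 13 = 13 + t^{2}$)
$a{\left(W \right)} = \frac{1}{94}$ ($a{\left(W \right)} = \frac{1}{13 + \left(-9\right)^{2}} = \frac{1}{13 + 81} = \frac{1}{94}$)
$- a{\left(r{\left(Y{\left(4,1 \right)} \right)} \right)} = \left(-1\right) \frac{1}{94} = - \frac{1}{94}$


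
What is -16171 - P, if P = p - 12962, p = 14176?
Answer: -17385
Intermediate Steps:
P = 1214 (P = 14176 - 12962 = 1214)
-16171 - P = -16171 - 1*1214 = -16171 - 1214 = -17385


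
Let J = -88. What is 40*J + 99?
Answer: -3421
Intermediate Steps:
40*J + 99 = 40*(-88) + 99 = -3520 + 99 = -3421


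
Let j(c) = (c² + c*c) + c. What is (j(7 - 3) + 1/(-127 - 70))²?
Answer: 50282281/38809 ≈ 1295.6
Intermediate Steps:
j(c) = c + 2*c² (j(c) = (c² + c²) + c = 2*c² + c = c + 2*c²)
(j(7 - 3) + 1/(-127 - 70))² = ((7 - 3)*(1 + 2*(7 - 3)) + 1/(-127 - 70))² = (4*(1 + 2*4) + 1/(-197))² = (4*(1 + 8) - 1/197)² = (4*9 - 1/197)² = (36 - 1/197)² = (7091/197)² = 50282281/38809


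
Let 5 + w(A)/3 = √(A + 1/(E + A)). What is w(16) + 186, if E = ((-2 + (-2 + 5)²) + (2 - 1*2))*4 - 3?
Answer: 171 + 9*√2993/41 ≈ 183.01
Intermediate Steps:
E = 25 (E = ((-2 + 3²) + (2 - 2))*4 - 3 = ((-2 + 9) + 0)*4 - 3 = (7 + 0)*4 - 3 = 7*4 - 3 = 28 - 3 = 25)
w(A) = -15 + 3*√(A + 1/(25 + A))
w(16) + 186 = (-15 + 3*√((1 + 16*(25 + 16))/(25 + 16))) + 186 = (-15 + 3*√((1 + 16*41)/41)) + 186 = (-15 + 3*√((1 + 656)/41)) + 186 = (-15 + 3*√((1/41)*657)) + 186 = (-15 + 3*√(657/41)) + 186 = (-15 + 3*(3*√2993/41)) + 186 = (-15 + 9*√2993/41) + 186 = 171 + 9*√2993/41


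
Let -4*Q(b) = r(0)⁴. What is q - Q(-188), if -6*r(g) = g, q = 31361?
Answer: 31361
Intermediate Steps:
r(g) = -g/6
Q(b) = 0 (Q(b) = -(-⅙*0)⁴/4 = -¼*0⁴ = -¼*0 = 0)
q - Q(-188) = 31361 - 1*0 = 31361 + 0 = 31361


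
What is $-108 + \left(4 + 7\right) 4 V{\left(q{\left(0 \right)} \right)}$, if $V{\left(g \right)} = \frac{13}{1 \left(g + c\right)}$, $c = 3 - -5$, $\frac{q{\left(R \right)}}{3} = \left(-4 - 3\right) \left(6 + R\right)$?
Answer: $- \frac{6658}{59} \approx -112.85$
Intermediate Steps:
$q{\left(R \right)} = -126 - 21 R$ ($q{\left(R \right)} = 3 \left(-4 - 3\right) \left(6 + R\right) = 3 \left(- 7 \left(6 + R\right)\right) = 3 \left(-42 - 7 R\right) = -126 - 21 R$)
$c = 8$ ($c = 3 + 5 = 8$)
$V{\left(g \right)} = \frac{13}{8 + g}$ ($V{\left(g \right)} = \frac{13}{1 \left(g + 8\right)} = \frac{13}{1 \left(8 + g\right)} = \frac{13}{8 + g}$)
$-108 + \left(4 + 7\right) 4 V{\left(q{\left(0 \right)} \right)} = -108 + \left(4 + 7\right) 4 \frac{13}{8 - 126} = -108 + 11 \cdot 4 \frac{13}{8 + \left(-126 + 0\right)} = -108 + 44 \frac{13}{8 - 126} = -108 + 44 \frac{13}{-118} = -108 + 44 \cdot 13 \left(- \frac{1}{118}\right) = -108 + 44 \left(- \frac{13}{118}\right) = -108 - \frac{286}{59} = - \frac{6658}{59}$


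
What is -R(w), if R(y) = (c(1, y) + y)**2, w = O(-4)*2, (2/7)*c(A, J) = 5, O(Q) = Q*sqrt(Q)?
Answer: -201/4 + 560*I ≈ -50.25 + 560.0*I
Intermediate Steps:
O(Q) = Q**(3/2)
c(A, J) = 35/2 (c(A, J) = (7/2)*5 = 35/2)
w = -16*I (w = (-4)**(3/2)*2 = -8*I*2 = -16*I ≈ -16.0*I)
R(y) = (35/2 + y)**2
-R(w) = -(35 + 2*(-16*I))**2/4 = -(35 - 32*I)**2/4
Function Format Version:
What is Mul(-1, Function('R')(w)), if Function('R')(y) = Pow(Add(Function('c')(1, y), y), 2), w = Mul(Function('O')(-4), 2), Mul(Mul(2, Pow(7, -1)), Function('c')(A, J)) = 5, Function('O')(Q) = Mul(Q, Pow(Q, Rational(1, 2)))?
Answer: Add(Rational(-201, 4), Mul(560, I)) ≈ Add(-50.250, Mul(560.00, I))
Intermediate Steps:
Function('O')(Q) = Pow(Q, Rational(3, 2))
Function('c')(A, J) = Rational(35, 2) (Function('c')(A, J) = Mul(Rational(7, 2), 5) = Rational(35, 2))
w = Mul(-16, I) (w = Mul(Pow(-4, Rational(3, 2)), 2) = Mul(Mul(-8, I), 2) = Mul(-16, I) ≈ Mul(-16.000, I))
Function('R')(y) = Pow(Add(Rational(35, 2), y), 2)
Mul(-1, Function('R')(w)) = Mul(-1, Mul(Rational(1, 4), Pow(Add(35, Mul(2, Mul(-16, I))), 2))) = Mul(-1, Mul(Rational(1, 4), Pow(Add(35, Mul(-32, I)), 2))) = Mul(Rational(-1, 4), Pow(Add(35, Mul(-32, I)), 2))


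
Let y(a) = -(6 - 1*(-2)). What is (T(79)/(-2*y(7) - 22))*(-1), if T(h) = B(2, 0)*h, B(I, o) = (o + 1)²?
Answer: 79/6 ≈ 13.167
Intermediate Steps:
B(I, o) = (1 + o)²
y(a) = -8 (y(a) = -(6 + 2) = -1*8 = -8)
T(h) = h (T(h) = (1 + 0)²*h = 1²*h = 1*h = h)
(T(79)/(-2*y(7) - 22))*(-1) = (79/(-2*(-8) - 22))*(-1) = (79/(16 - 22))*(-1) = (79/(-6))*(-1) = (79*(-⅙))*(-1) = -79/6*(-1) = 79/6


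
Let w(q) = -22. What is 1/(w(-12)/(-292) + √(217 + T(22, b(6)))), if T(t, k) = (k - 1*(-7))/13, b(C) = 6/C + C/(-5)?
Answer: -104390/301379059 + 63948*√102115/301379059 ≈ 0.067458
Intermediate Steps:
b(C) = 6/C - C/5 (b(C) = 6/C + C*(-⅕) = 6/C - C/5)
T(t, k) = 7/13 + k/13 (T(t, k) = (k + 7)*(1/13) = (7 + k)*(1/13) = 7/13 + k/13)
1/(w(-12)/(-292) + √(217 + T(22, b(6)))) = 1/(-22/(-292) + √(217 + (7/13 + (6/6 - ⅕*6)/13))) = 1/(-22*(-1/292) + √(217 + (7/13 + (6*(⅙) - 6/5)/13))) = 1/(11/146 + √(217 + (7/13 + (1 - 6/5)/13))) = 1/(11/146 + √(217 + (7/13 + (1/13)*(-⅕)))) = 1/(11/146 + √(217 + (7/13 - 1/65))) = 1/(11/146 + √(217 + 34/65)) = 1/(11/146 + √(14139/65)) = 1/(11/146 + 3*√102115/65)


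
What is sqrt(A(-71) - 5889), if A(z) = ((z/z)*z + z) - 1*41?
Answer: 2*I*sqrt(1518) ≈ 77.923*I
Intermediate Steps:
A(z) = -41 + 2*z (A(z) = (1*z + z) - 41 = (z + z) - 41 = 2*z - 41 = -41 + 2*z)
sqrt(A(-71) - 5889) = sqrt((-41 + 2*(-71)) - 5889) = sqrt((-41 - 142) - 5889) = sqrt(-183 - 5889) = sqrt(-6072) = 2*I*sqrt(1518)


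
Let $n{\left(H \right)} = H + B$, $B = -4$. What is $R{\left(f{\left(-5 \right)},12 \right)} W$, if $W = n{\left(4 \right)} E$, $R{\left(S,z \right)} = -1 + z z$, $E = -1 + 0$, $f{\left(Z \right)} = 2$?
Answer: $0$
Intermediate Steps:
$E = -1$
$n{\left(H \right)} = -4 + H$ ($n{\left(H \right)} = H - 4 = -4 + H$)
$R{\left(S,z \right)} = -1 + z^{2}$
$W = 0$ ($W = \left(-4 + 4\right) \left(-1\right) = 0 \left(-1\right) = 0$)
$R{\left(f{\left(-5 \right)},12 \right)} W = \left(-1 + 12^{2}\right) 0 = \left(-1 + 144\right) 0 = 143 \cdot 0 = 0$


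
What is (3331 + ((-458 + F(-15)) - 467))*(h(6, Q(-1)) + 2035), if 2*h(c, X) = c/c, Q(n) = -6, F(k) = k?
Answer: 9733761/2 ≈ 4.8669e+6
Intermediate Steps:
h(c, X) = 1/2 (h(c, X) = (c/c)/2 = (1/2)*1 = 1/2)
(3331 + ((-458 + F(-15)) - 467))*(h(6, Q(-1)) + 2035) = (3331 + ((-458 - 15) - 467))*(1/2 + 2035) = (3331 + (-473 - 467))*(4071/2) = (3331 - 940)*(4071/2) = 2391*(4071/2) = 9733761/2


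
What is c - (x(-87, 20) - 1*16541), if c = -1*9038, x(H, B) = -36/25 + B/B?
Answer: 187586/25 ≈ 7503.4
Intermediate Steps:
x(H, B) = -11/25 (x(H, B) = -36*1/25 + 1 = -36/25 + 1 = -11/25)
c = -9038
c - (x(-87, 20) - 1*16541) = -9038 - (-11/25 - 1*16541) = -9038 - (-11/25 - 16541) = -9038 - 1*(-413536/25) = -9038 + 413536/25 = 187586/25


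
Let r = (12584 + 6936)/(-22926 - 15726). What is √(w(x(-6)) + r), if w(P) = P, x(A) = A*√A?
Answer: √(-47155440 - 560241414*I*√6)/9663 ≈ 2.6646 - 2.7578*I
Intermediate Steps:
r = -4880/9663 (r = 19520/(-38652) = 19520*(-1/38652) = -4880/9663 ≈ -0.50502)
x(A) = A^(3/2)
√(w(x(-6)) + r) = √((-6)^(3/2) - 4880/9663) = √(-6*I*√6 - 4880/9663) = √(-4880/9663 - 6*I*√6)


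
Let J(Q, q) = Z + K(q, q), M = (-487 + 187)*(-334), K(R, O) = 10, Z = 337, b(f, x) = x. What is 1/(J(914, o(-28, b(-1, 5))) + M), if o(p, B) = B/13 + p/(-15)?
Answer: 1/100547 ≈ 9.9456e-6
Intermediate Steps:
o(p, B) = -p/15 + B/13 (o(p, B) = B*(1/13) + p*(-1/15) = B/13 - p/15 = -p/15 + B/13)
M = 100200 (M = -300*(-334) = 100200)
J(Q, q) = 347 (J(Q, q) = 337 + 10 = 347)
1/(J(914, o(-28, b(-1, 5))) + M) = 1/(347 + 100200) = 1/100547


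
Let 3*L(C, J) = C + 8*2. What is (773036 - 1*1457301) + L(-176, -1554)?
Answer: -2052955/3 ≈ -6.8432e+5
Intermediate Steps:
L(C, J) = 16/3 + C/3 (L(C, J) = (C + 8*2)/3 = (C + 16)/3 = (16 + C)/3 = 16/3 + C/3)
(773036 - 1*1457301) + L(-176, -1554) = (773036 - 1*1457301) + (16/3 + (⅓)*(-176)) = (773036 - 1457301) + (16/3 - 176/3) = -684265 - 160/3 = -2052955/3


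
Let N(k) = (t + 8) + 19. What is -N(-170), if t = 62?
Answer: -89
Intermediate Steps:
N(k) = 89 (N(k) = (62 + 8) + 19 = 70 + 19 = 89)
-N(-170) = -1*89 = -89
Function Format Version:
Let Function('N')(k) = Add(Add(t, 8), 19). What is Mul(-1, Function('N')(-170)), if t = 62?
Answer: -89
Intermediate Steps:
Function('N')(k) = 89 (Function('N')(k) = Add(Add(62, 8), 19) = Add(70, 19) = 89)
Mul(-1, Function('N')(-170)) = Mul(-1, 89) = -89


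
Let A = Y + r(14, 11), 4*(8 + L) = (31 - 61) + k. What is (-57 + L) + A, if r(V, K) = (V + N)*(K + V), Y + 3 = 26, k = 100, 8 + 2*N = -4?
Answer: 351/2 ≈ 175.50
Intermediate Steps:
N = -6 (N = -4 + (1/2)*(-4) = -4 - 2 = -6)
Y = 23 (Y = -3 + 26 = 23)
L = 19/2 (L = -8 + ((31 - 61) + 100)/4 = -8 + (-30 + 100)/4 = -8 + (1/4)*70 = -8 + 35/2 = 19/2 ≈ 9.5000)
r(V, K) = (-6 + V)*(K + V) (r(V, K) = (V - 6)*(K + V) = (-6 + V)*(K + V))
A = 223 (A = 23 + (14**2 - 6*11 - 6*14 + 11*14) = 23 + (196 - 66 - 84 + 154) = 23 + 200 = 223)
(-57 + L) + A = (-57 + 19/2) + 223 = -95/2 + 223 = 351/2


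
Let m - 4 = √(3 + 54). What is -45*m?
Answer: -180 - 45*√57 ≈ -519.74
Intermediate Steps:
m = 4 + √57 (m = 4 + √(3 + 54) = 4 + √57 ≈ 11.550)
-45*m = -45*(4 + √57) = -180 - 45*√57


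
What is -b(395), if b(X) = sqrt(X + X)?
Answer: -sqrt(790) ≈ -28.107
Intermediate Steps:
b(X) = sqrt(2)*sqrt(X) (b(X) = sqrt(2*X) = sqrt(2)*sqrt(X))
-b(395) = -sqrt(2)*sqrt(395) = -sqrt(790)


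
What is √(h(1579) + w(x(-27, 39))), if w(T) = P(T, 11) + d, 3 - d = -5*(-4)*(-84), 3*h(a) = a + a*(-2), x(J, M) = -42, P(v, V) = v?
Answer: 4*√627/3 ≈ 33.387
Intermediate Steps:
h(a) = -a/3 (h(a) = (a + a*(-2))/3 = (a - 2*a)/3 = (-a)/3 = -a/3)
d = 1683 (d = 3 - (-5*(-4))*(-84) = 3 - 20*(-84) = 3 - 1*(-1680) = 3 + 1680 = 1683)
w(T) = 1683 + T (w(T) = T + 1683 = 1683 + T)
√(h(1579) + w(x(-27, 39))) = √(-⅓*1579 + (1683 - 42)) = √(-1579/3 + 1641) = √(3344/3) = 4*√627/3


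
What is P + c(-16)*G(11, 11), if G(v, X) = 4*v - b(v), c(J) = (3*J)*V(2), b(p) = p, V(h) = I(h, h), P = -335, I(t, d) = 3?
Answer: -5087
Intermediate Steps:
V(h) = 3
c(J) = 9*J (c(J) = (3*J)*3 = 9*J)
G(v, X) = 3*v (G(v, X) = 4*v - v = 3*v)
P + c(-16)*G(11, 11) = -335 + (9*(-16))*(3*11) = -335 - 144*33 = -335 - 4752 = -5087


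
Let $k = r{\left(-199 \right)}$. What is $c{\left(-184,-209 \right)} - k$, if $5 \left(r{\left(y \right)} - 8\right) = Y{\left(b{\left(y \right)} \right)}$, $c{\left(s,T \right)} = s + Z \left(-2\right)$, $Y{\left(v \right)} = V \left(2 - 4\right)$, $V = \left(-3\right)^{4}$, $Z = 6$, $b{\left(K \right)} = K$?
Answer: $- \frac{858}{5} \approx -171.6$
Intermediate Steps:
$V = 81$
$Y{\left(v \right)} = -162$ ($Y{\left(v \right)} = 81 \left(2 - 4\right) = 81 \left(-2\right) = -162$)
$c{\left(s,T \right)} = -12 + s$ ($c{\left(s,T \right)} = s + 6 \left(-2\right) = s - 12 = -12 + s$)
$r{\left(y \right)} = - \frac{122}{5}$ ($r{\left(y \right)} = 8 + \frac{1}{5} \left(-162\right) = 8 - \frac{162}{5} = - \frac{122}{5}$)
$k = - \frac{122}{5} \approx -24.4$
$c{\left(-184,-209 \right)} - k = \left(-12 - 184\right) - - \frac{122}{5} = -196 + \frac{122}{5} = - \frac{858}{5}$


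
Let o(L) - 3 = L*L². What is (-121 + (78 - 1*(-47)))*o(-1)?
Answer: 8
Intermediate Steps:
o(L) = 3 + L³ (o(L) = 3 + L*L² = 3 + L³)
(-121 + (78 - 1*(-47)))*o(-1) = (-121 + (78 - 1*(-47)))*(3 + (-1)³) = (-121 + (78 + 47))*(3 - 1) = (-121 + 125)*2 = 4*2 = 8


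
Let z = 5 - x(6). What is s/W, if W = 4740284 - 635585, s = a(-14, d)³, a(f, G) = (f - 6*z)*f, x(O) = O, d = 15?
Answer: 1404928/4104699 ≈ 0.34227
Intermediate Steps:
z = -1 (z = 5 - 1*6 = 5 - 6 = -1)
a(f, G) = f*(6 + f) (a(f, G) = (f - 6*(-1))*f = (f + 6)*f = (6 + f)*f = f*(6 + f))
s = 1404928 (s = (-14*(6 - 14))³ = (-14*(-8))³ = 112³ = 1404928)
W = 4104699
s/W = 1404928/4104699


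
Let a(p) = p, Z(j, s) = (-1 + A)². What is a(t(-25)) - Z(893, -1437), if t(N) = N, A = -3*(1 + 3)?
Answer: -194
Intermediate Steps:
A = -12 (A = -3*4 = -12)
Z(j, s) = 169 (Z(j, s) = (-1 - 12)² = (-13)² = 169)
a(t(-25)) - Z(893, -1437) = -25 - 1*169 = -25 - 169 = -194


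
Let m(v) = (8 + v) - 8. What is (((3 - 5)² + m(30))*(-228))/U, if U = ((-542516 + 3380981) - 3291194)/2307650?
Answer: 17888902800/452729 ≈ 39514.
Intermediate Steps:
m(v) = v
U = -452729/2307650 (U = (2838465 - 3291194)*(1/2307650) = -452729*1/2307650 = -452729/2307650 ≈ -0.19619)
(((3 - 5)² + m(30))*(-228))/U = (((3 - 5)² + 30)*(-228))/(-452729/2307650) = (((-2)² + 30)*(-228))*(-2307650/452729) = ((4 + 30)*(-228))*(-2307650/452729) = (34*(-228))*(-2307650/452729) = -7752*(-2307650/452729) = 17888902800/452729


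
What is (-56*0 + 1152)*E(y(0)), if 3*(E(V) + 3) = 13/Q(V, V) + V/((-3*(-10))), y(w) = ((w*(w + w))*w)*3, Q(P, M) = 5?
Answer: -12288/5 ≈ -2457.6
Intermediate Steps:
y(w) = 6*w³ (y(w) = ((w*(2*w))*w)*3 = ((2*w²)*w)*3 = (2*w³)*3 = 6*w³)
E(V) = -32/15 + V/90 (E(V) = -3 + (13/5 + V/((-3*(-10))))/3 = -3 + (13*(⅕) + V/30)/3 = -3 + (13/5 + V*(1/30))/3 = -3 + (13/5 + V/30)/3 = -3 + (13/15 + V/90) = -32/15 + V/90)
(-56*0 + 1152)*E(y(0)) = (-56*0 + 1152)*(-32/15 + (6*0³)/90) = (0 + 1152)*(-32/15 + (6*0)/90) = 1152*(-32/15 + (1/90)*0) = 1152*(-32/15 + 0) = 1152*(-32/15) = -12288/5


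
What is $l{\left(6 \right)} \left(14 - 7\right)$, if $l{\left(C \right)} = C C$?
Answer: $252$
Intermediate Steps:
$l{\left(C \right)} = C^{2}$
$l{\left(6 \right)} \left(14 - 7\right) = 6^{2} \left(14 - 7\right) = 36 \cdot 7 = 252$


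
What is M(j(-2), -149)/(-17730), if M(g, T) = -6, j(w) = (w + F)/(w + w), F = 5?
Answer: 1/2955 ≈ 0.00033841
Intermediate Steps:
j(w) = (5 + w)/(2*w) (j(w) = (w + 5)/(w + w) = (5 + w)/((2*w)) = (5 + w)*(1/(2*w)) = (5 + w)/(2*w))
M(j(-2), -149)/(-17730) = -6/(-17730) = -6*(-1/17730) = 1/2955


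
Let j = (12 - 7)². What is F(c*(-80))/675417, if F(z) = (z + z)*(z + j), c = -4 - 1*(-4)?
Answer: 0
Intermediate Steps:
c = 0 (c = -4 + 4 = 0)
j = 25 (j = 5² = 25)
F(z) = 2*z*(25 + z) (F(z) = (z + z)*(z + 25) = (2*z)*(25 + z) = 2*z*(25 + z))
F(c*(-80))/675417 = (2*(0*(-80))*(25 + 0*(-80)))/675417 = (2*0*(25 + 0))*(1/675417) = (2*0*25)*(1/675417) = 0*(1/675417) = 0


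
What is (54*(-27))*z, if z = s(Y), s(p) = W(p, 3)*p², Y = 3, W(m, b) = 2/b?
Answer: -8748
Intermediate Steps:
s(p) = 2*p²/3 (s(p) = (2/3)*p² = (2*(⅓))*p² = 2*p²/3)
z = 6 (z = (⅔)*3² = (⅔)*9 = 6)
(54*(-27))*z = (54*(-27))*6 = -1458*6 = -8748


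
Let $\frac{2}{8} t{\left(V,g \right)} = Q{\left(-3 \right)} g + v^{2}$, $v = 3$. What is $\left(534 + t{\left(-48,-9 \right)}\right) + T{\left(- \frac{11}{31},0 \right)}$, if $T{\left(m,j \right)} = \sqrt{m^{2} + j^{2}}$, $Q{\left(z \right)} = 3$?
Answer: $\frac{14333}{31} \approx 462.35$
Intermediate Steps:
$t{\left(V,g \right)} = 36 + 12 g$ ($t{\left(V,g \right)} = 4 \left(3 g + 3^{2}\right) = 4 \left(3 g + 9\right) = 4 \left(9 + 3 g\right) = 36 + 12 g$)
$T{\left(m,j \right)} = \sqrt{j^{2} + m^{2}}$
$\left(534 + t{\left(-48,-9 \right)}\right) + T{\left(- \frac{11}{31},0 \right)} = \left(534 + \left(36 + 12 \left(-9\right)\right)\right) + \sqrt{0^{2} + \left(- \frac{11}{31}\right)^{2}} = \left(534 + \left(36 - 108\right)\right) + \sqrt{0 + \left(\left(-11\right) \frac{1}{31}\right)^{2}} = \left(534 - 72\right) + \sqrt{0 + \left(- \frac{11}{31}\right)^{2}} = 462 + \sqrt{0 + \frac{121}{961}} = 462 + \sqrt{\frac{121}{961}} = 462 + \frac{11}{31} = \frac{14333}{31}$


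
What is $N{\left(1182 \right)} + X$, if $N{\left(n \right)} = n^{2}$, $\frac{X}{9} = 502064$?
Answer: $5915700$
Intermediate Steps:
$X = 4518576$ ($X = 9 \cdot 502064 = 4518576$)
$N{\left(1182 \right)} + X = 1182^{2} + 4518576 = 1397124 + 4518576 = 5915700$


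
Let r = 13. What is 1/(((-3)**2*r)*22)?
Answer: 1/2574 ≈ 0.00038850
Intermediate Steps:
1/(((-3)**2*r)*22) = 1/(((-3)**2*13)*22) = 1/((9*13)*22) = 1/(117*22) = 1/2574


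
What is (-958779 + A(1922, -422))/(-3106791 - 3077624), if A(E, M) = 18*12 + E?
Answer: 956641/6184415 ≈ 0.15469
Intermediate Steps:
A(E, M) = 216 + E
(-958779 + A(1922, -422))/(-3106791 - 3077624) = (-958779 + (216 + 1922))/(-3106791 - 3077624) = (-958779 + 2138)/(-6184415) = -956641*(-1/6184415) = 956641/6184415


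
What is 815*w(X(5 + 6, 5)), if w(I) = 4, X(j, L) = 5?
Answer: 3260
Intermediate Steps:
815*w(X(5 + 6, 5)) = 815*4 = 3260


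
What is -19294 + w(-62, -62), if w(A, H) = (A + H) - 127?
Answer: -19545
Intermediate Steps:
w(A, H) = -127 + A + H
-19294 + w(-62, -62) = -19294 + (-127 - 62 - 62) = -19294 - 251 = -19545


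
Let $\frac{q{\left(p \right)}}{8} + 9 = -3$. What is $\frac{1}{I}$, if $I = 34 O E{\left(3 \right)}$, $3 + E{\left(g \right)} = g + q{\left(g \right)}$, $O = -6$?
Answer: $\frac{1}{19584} \approx 5.1062 \cdot 10^{-5}$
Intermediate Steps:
$q{\left(p \right)} = -96$ ($q{\left(p \right)} = -72 + 8 \left(-3\right) = -72 - 24 = -96$)
$E{\left(g \right)} = -99 + g$ ($E{\left(g \right)} = -3 + \left(g - 96\right) = -3 + \left(-96 + g\right) = -99 + g$)
$I = 19584$ ($I = 34 \left(-6\right) \left(-99 + 3\right) = \left(-204\right) \left(-96\right) = 19584$)
$\frac{1}{I} = \frac{1}{19584}$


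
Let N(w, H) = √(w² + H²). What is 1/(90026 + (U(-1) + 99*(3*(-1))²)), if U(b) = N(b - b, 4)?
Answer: 1/90921 ≈ 1.0999e-5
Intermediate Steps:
N(w, H) = √(H² + w²)
U(b) = 4 (U(b) = √(4² + (b - b)²) = √(16 + 0²) = √(16 + 0) = √16 = 4)
1/(90026 + (U(-1) + 99*(3*(-1))²)) = 1/(90026 + (4 + 99*(3*(-1))²)) = 1/(90026 + (4 + 99*(-3)²)) = 1/(90026 + (4 + 99*9)) = 1/(90026 + (4 + 891)) = 1/(90026 + 895) = 1/90921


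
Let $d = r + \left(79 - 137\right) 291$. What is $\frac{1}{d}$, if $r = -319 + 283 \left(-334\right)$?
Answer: $- \frac{1}{111719} \approx -8.951 \cdot 10^{-6}$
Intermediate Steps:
$r = -94841$ ($r = -319 - 94522 = -94841$)
$d = -111719$ ($d = -94841 + \left(79 - 137\right) 291 = -94841 - 16878 = -111719$)
$\frac{1}{d} = \frac{1}{-111719} = - \frac{1}{111719}$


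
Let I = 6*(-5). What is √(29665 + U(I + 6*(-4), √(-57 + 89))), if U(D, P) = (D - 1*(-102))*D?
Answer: √27073 ≈ 164.54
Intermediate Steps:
I = -30
U(D, P) = D*(102 + D) (U(D, P) = (D + 102)*D = (102 + D)*D = D*(102 + D))
√(29665 + U(I + 6*(-4), √(-57 + 89))) = √(29665 + (-30 + 6*(-4))*(102 + (-30 + 6*(-4)))) = √(29665 + (-30 - 24)*(102 + (-30 - 24))) = √(29665 - 54*(102 - 54)) = √(29665 - 54*48) = √(29665 - 2592) = √27073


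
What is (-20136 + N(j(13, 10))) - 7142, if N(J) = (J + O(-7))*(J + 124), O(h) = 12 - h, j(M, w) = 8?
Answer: -23714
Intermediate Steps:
N(J) = (19 + J)*(124 + J) (N(J) = (J + (12 - 1*(-7)))*(J + 124) = (J + (12 + 7))*(124 + J) = (J + 19)*(124 + J) = (19 + J)*(124 + J))
(-20136 + N(j(13, 10))) - 7142 = (-20136 + (2356 + 8**2 + 143*8)) - 7142 = (-20136 + (2356 + 64 + 1144)) - 7142 = (-20136 + 3564) - 7142 = -16572 - 7142 = -23714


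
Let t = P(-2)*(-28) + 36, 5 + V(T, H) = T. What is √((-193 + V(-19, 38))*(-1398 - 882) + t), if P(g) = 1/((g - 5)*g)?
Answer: √494794 ≈ 703.42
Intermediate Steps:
V(T, H) = -5 + T
P(g) = 1/(g*(-5 + g)) (P(g) = 1/((-5 + g)*g) = 1/(g*(-5 + g)))
t = 34 (t = (1/((-2)*(-5 - 2)))*(-28) + 36 = -½/(-7)*(-28) + 36 = -½*(-⅐)*(-28) + 36 = (1/14)*(-28) + 36 = -2 + 36 = 34)
√((-193 + V(-19, 38))*(-1398 - 882) + t) = √((-193 + (-5 - 19))*(-1398 - 882) + 34) = √((-193 - 24)*(-2280) + 34) = √(-217*(-2280) + 34) = √(494760 + 34) = √494794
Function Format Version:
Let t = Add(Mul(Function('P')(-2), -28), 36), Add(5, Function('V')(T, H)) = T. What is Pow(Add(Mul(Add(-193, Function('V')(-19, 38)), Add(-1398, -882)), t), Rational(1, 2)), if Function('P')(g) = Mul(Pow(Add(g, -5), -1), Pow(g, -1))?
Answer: Pow(494794, Rational(1, 2)) ≈ 703.42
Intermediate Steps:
Function('V')(T, H) = Add(-5, T)
Function('P')(g) = Mul(Pow(g, -1), Pow(Add(-5, g), -1)) (Function('P')(g) = Mul(Pow(Add(-5, g), -1), Pow(g, -1)) = Mul(Pow(g, -1), Pow(Add(-5, g), -1)))
t = 34 (t = Add(Mul(Mul(Pow(-2, -1), Pow(Add(-5, -2), -1)), -28), 36) = Add(Mul(Mul(Rational(-1, 2), Pow(-7, -1)), -28), 36) = Add(Mul(Mul(Rational(-1, 2), Rational(-1, 7)), -28), 36) = Add(Mul(Rational(1, 14), -28), 36) = Add(-2, 36) = 34)
Pow(Add(Mul(Add(-193, Function('V')(-19, 38)), Add(-1398, -882)), t), Rational(1, 2)) = Pow(Add(Mul(Add(-193, Add(-5, -19)), Add(-1398, -882)), 34), Rational(1, 2)) = Pow(Add(Mul(Add(-193, -24), -2280), 34), Rational(1, 2)) = Pow(Add(Mul(-217, -2280), 34), Rational(1, 2)) = Pow(Add(494760, 34), Rational(1, 2)) = Pow(494794, Rational(1, 2))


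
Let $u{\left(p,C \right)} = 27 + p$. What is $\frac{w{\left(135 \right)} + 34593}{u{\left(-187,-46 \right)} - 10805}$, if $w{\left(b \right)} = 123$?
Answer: $- \frac{11572}{3655} \approx -3.1661$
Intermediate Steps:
$\frac{w{\left(135 \right)} + 34593}{u{\left(-187,-46 \right)} - 10805} = \frac{123 + 34593}{\left(27 - 187\right) - 10805} = \frac{34716}{-160 - 10805} = \frac{34716}{-10965} = 34716 \left(- \frac{1}{10965}\right) = - \frac{11572}{3655}$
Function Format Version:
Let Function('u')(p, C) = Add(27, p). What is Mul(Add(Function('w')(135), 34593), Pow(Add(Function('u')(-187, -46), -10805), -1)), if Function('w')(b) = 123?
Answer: Rational(-11572, 3655) ≈ -3.1661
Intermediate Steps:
Mul(Add(Function('w')(135), 34593), Pow(Add(Function('u')(-187, -46), -10805), -1)) = Mul(Add(123, 34593), Pow(Add(Add(27, -187), -10805), -1)) = Mul(34716, Pow(Add(-160, -10805), -1)) = Mul(34716, Pow(-10965, -1)) = Mul(34716, Rational(-1, 10965)) = Rational(-11572, 3655)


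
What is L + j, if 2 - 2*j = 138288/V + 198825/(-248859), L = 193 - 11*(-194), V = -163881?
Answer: 7035328322083/3020982354 ≈ 2328.8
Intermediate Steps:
L = 2327 (L = 193 + 2134 = 2327)
j = 5502384325/3020982354 (j = 1 - (138288/(-163881) + 198825/(-248859))/2 = 1 - (138288*(-1/163881) + 198825*(-1/248859))/2 = 1 - (-46096/54627 - 66275/82953)/2 = 1 - 1/2*(-2481401971/1510491177) = 1 + 2481401971/3020982354 = 5502384325/3020982354 ≈ 1.8214)
L + j = 2327 + 5502384325/3020982354 = 7035328322083/3020982354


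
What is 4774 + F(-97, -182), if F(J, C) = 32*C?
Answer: -1050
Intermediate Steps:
4774 + F(-97, -182) = 4774 + 32*(-182) = 4774 - 5824 = -1050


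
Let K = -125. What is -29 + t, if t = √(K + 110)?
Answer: -29 + I*√15 ≈ -29.0 + 3.873*I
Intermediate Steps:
t = I*√15 (t = √(-125 + 110) = √(-15) = I*√15 ≈ 3.873*I)
-29 + t = -29 + I*√15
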